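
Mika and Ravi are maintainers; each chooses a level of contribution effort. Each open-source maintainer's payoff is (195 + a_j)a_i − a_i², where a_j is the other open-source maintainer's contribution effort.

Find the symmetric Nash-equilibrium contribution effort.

195

Mika's payoff is (195 + a_R)a_M − a_M².
∂π/∂a_M = 195 + a_R − 2a_M = 0, so a_M = 97.5 + 0.5a_R.
The game is symmetric, so in equilibrium a_R = a_M: the reaction function gives 0.5a_M = 97.5, hence a_M = 195.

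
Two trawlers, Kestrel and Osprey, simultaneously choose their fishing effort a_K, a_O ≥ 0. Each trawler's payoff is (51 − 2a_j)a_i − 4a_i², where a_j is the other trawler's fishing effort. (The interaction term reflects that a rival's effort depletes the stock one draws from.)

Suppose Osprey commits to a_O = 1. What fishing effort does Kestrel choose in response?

Kestrel's payoff is (51 − 2a_O)a_K − 4a_K².
∂π/∂a_K = 51 − 2a_O − 8a_K = 0, so a_K = 6.375 − 0.25a_O.
At a_O = 1: a_K = 6.375 − 0.25·1 = 6.125.

6.125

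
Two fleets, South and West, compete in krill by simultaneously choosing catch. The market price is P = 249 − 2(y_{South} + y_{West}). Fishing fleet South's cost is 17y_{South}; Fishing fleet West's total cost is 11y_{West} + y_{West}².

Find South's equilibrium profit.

4195.28

Fishing fleet South's profit: π = y_{South}(249 − 2(y_{South} + y_{West})) − 17y_{South}.
∂π/∂y_{South} = 232 − 4y_{South} − 2y_{West} = 0, so y_{South} = 58 − 0.5y_{West}.
For West: ∂π/∂y_{West} = 238 − 6y_{West} − 2y_{South} = 0 ⇒ y_{West} = 119/3 − (1/3)y_{South}.
Solving the two reaction functions simultaneously: (1 − (−0.5)(−1/3))y_{South} = 58 − 0.5·(119/3), so (5/6)y_{South} = 229/6 and y_{South} = 45.8.
Then y_{West} = 119/3 − (1/3)·45.8 = 24.4.
Price P = 249 − 2·70.2 = 108.6.
South's profit: (108.6 − 17)·45.8 = 4195.28.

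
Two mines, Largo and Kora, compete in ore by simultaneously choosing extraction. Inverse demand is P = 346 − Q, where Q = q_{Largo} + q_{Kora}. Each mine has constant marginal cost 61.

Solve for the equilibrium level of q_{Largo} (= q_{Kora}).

Mine Largo's profit: π = q_{Largo}(346 − (q_{Largo} + q_{Kora})) − 61q_{Largo}.
∂π/∂q_{Largo} = 285 − 2q_{Largo} − q_{Kora} = 0, so q_{Largo} = 142.5 − 0.5q_{Kora}.
The game is symmetric, so in equilibrium q_{Kora} = q_{Largo}: the reaction function gives 1.5q_{Largo} = 142.5, hence q_{Largo} = 95.

95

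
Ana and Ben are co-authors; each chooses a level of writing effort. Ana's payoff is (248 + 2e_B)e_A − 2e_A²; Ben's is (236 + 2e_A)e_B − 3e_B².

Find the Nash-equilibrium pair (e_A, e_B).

98, 72

Expanding Ana's payoff: 248e_A + 2e_Be_A − 2e_A².
∂π/∂e_A = 248 + 2e_B − 4e_A = 0, so e_A = 62 + 0.5e_B.
Likewise for Ben: e_B = 118/3 + (1/3)e_A.
Substituting the second reaction function into the first: e_A = 62 + 0.5(118/3 + (1/3)e_A), which gives (5/6)e_A = 245/3 ⇒ e_A = 98.
Then e_B = 118/3 + (1/3)·98 = 72.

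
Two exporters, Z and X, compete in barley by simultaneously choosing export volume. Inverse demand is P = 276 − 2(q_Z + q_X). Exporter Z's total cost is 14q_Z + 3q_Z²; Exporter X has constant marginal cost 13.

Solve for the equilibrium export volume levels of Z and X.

Exporter Z's profit: π = q_Z(276 − 2(q_Z + q_X)) − 14q_Z − 3q_Z².
∂π/∂q_Z = 262 − 10q_Z − 2q_X = 0, so q_Z = 26.2 − 0.2q_X.
For X: ∂π/∂q_X = 263 − 4q_X − 2q_Z = 0 ⇒ q_X = 65.75 − 0.5q_Z.
Plugging q_X into Z's best response: q_Z = 26.2 − 0.2(65.75 − 0.5q_Z) ⇒ 0.9q_Z = 13.05, so q_Z = 14.5.
Then q_X = 65.75 − 0.5·14.5 = 58.5.

14.5, 58.5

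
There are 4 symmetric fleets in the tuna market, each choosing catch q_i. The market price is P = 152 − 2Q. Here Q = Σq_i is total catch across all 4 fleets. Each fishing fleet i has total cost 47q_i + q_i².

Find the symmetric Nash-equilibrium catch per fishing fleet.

8.75

A representative fishing fleet's profit is π_i = q_i(152 − 2Q) − 47q_i − q_i², with Q = q_i + Σ_{j≠i} q_j.
First-order condition: 105 − 6q_i − 2Σ_{j≠i} q_j = 0.
With identical fishing fleets, set every q_j = q: then 105 − 6q − 6q = 0, i.e. q = 105/12 = 8.75.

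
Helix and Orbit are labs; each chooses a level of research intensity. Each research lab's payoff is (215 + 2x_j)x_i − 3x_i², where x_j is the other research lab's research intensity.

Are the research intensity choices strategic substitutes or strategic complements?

Helix's payoff is (215 + 2x_O)x_H − 3x_H².
∂π/∂x_H = 215 + 2x_O − 6x_H = 0, so x_H = 215/6 + (1/3)x_O.
The best-response slope dx_H/dx_O = 1/3 > 0: the reaction function is upward-sloping, so the choices are strategic complements.

strategic complements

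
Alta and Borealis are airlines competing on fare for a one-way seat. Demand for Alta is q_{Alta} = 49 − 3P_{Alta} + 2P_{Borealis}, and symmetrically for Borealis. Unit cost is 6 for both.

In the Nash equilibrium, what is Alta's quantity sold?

32.25

Alta's profit: π = (P_{Alta} − 6)(49 − 3P_{Alta} + 2P_{Borealis}).
∂π/∂P_{Alta} = 67 − 6P_{Alta} + 2P_{Borealis} = 0 ⇒ P_{Alta} = 67/6 + (1/3)P_{Borealis}.
By symmetry P_{Borealis} = P_{Alta}; substituting into the reaction function, (2/3)P_{Alta} = 67/6 and P_{Alta} = 16.75.
q_{Alta} = 49 − 3·16.75 + 2·16.75 = 32.25.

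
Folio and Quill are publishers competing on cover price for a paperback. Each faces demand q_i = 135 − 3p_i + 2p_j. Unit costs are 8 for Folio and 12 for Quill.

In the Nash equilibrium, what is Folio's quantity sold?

Folio's profit: π = (p_{Folio} − 8)(135 − 3p_{Folio} + 2p_{Quill}).
∂π/∂p_{Folio} = 159 − 6p_{Folio} + 2p_{Quill} = 0 ⇒ p_{Folio} = 26.5 + (1/3)p_{Quill}.
Similarly p_{Quill} = 28.5 + (1/3)p_{Folio}.
Solving the two reaction functions simultaneously: (1 − (1/3)(1/3))p_{Folio} = 26.5 + (1/3)·28.5, so (8/9)p_{Folio} = 36 and p_{Folio} = 40.5.
Then p_{Quill} = 28.5 + (1/3)·40.5 = 42.
q_{Folio} = 135 − 3·40.5 + 2·42 = 97.5.

97.5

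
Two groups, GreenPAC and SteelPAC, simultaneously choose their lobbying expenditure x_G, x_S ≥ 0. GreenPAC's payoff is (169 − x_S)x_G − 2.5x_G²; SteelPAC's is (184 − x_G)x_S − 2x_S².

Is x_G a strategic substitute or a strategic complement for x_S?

Expanding GreenPAC's payoff: 169x_G − x_Sx_G − 2.5x_G².
∂π/∂x_G = 169 − x_S − 5x_G = 0, so x_G = 33.8 − 0.2x_S.
The best-response slope dx_G/dx_S = −0.2 < 0: the reaction function is downward-sloping, so the choices are strategic substitutes.

strategic substitutes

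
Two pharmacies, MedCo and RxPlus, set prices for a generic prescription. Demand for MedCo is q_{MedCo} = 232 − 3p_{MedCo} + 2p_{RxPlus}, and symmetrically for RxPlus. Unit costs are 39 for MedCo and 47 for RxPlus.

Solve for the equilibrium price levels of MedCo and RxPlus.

88.75, 91.75

MedCo's profit: π = (p_{MedCo} − 39)(232 − 3p_{MedCo} + 2p_{RxPlus}).
∂π/∂p_{MedCo} = 349 − 6p_{MedCo} + 2p_{RxPlus} = 0 ⇒ p_{MedCo} = 349/6 + (1/3)p_{RxPlus}.
Similarly p_{RxPlus} = 373/6 + (1/3)p_{MedCo}.
Solving the two reaction functions simultaneously: (1 − (1/3)(1/3))p_{MedCo} = 349/6 + (1/3)·(373/6), so (8/9)p_{MedCo} = 710/9 and p_{MedCo} = 88.75.
Then p_{RxPlus} = 373/6 + (1/3)·88.75 = 91.75.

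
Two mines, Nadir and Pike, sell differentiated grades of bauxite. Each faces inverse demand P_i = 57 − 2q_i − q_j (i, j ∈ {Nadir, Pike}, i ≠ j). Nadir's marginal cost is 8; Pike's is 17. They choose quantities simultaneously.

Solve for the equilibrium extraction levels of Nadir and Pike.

Mine Nadir's profit: π = q_{Nadir}(57 − 2q_{Nadir} − q_{Pike}) − 8q_{Nadir}.
∂π/∂q_{Nadir} = 49 − 4q_{Nadir} − q_{Pike} = 0 ⇒ q_{Nadir} = 12.25 − 0.25q_{Pike}.
Similarly q_{Pike} = 10 − 0.25q_{Nadir}.
Plugging q_{Pike} into Nadir's best response: q_{Nadir} = 12.25 − 0.25(10 − 0.25q_{Nadir}) ⇒ 0.9375q_{Nadir} = 9.75, so q_{Nadir} = 10.4.
Then q_{Pike} = 10 − 0.25·10.4 = 7.4.

10.4, 7.4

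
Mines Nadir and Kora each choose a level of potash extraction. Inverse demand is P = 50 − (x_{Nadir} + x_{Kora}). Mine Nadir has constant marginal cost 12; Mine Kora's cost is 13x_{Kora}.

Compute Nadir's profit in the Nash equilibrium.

Mine Nadir's profit: π = x_{Nadir}(50 − (x_{Nadir} + x_{Kora})) − 12x_{Nadir}.
∂π/∂x_{Nadir} = 38 − 2x_{Nadir} − x_{Kora} = 0, so x_{Nadir} = 19 − 0.5x_{Kora}.
By the same steps for Kora: x_{Kora} = 18.5 − 0.5x_{Nadir}.
Plugging x_{Kora} into Nadir's best response: x_{Nadir} = 19 − 0.5(18.5 − 0.5x_{Nadir}) ⇒ 0.75x_{Nadir} = 9.75, so x_{Nadir} = 13.
Then x_{Kora} = 18.5 − 0.5·13 = 12.
Price P = 50 − 25 = 25.
Nadir's profit: (25 − 12)·13 = 169.

169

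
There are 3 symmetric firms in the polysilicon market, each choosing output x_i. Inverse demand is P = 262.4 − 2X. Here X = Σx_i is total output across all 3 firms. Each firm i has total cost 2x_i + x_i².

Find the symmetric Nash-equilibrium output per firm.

26.04

A representative firm's profit is π_i = x_i(262.4 − 2X) − 2x_i − x_i², with X = x_i + Σ_{j≠i} x_j.
First-order condition: 260.4 − 6x_i − 2Σ_{j≠i} x_j = 0.
With identical firms, set every x_j = x: then 260.4 − 6x − 4x = 0, i.e. x = 260.4/10 = 26.04.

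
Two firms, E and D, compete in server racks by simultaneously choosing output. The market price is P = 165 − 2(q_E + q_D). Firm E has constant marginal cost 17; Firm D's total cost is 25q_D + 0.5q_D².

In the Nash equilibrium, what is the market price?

74.5

Firm E's profit: π = q_E(165 − 2(q_E + q_D)) − 17q_E.
∂π/∂q_E = 148 − 4q_E − 2q_D = 0, so q_E = 37 − 0.5q_D.
For D: ∂π/∂q_D = 140 − 5q_D − 2q_E = 0 ⇒ q_D = 28 − 0.4q_E.
Plugging q_D into E's best response: q_E = 37 − 0.5(28 − 0.4q_E) ⇒ 0.8q_E = 23, so q_E = 28.75.
Then q_D = 28 − 0.4·28.75 = 16.5.
Equilibrium price: P = 165 − 2·45.25 = 74.5.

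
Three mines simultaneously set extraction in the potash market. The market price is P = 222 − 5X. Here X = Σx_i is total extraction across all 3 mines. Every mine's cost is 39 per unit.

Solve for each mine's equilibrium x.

A representative mine's profit is π_i = x_i(222 − 5X) − 39x_i, with X = x_i + Σ_{j≠i} x_j.
First-order condition: 183 − 10x_i − 5Σ_{j≠i} x_j = 0.
With identical mines, set every x_j = x: then 183 − 10x − 10x = 0, i.e. x = 183/20 = 9.15.

9.15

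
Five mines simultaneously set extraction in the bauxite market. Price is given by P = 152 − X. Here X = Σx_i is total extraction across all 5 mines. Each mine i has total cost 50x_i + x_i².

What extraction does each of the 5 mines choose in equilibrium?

A representative mine's profit is π_i = x_i(152 − X) − 50x_i − x_i², with X = x_i + Σ_{j≠i} x_j.
First-order condition: 102 − 4x_i − Σ_{j≠i} x_j = 0.
Imposing symmetry (x_j = x for all j) turns Σ_{j≠i} x_j into 4x, so 102 = 8x and x = 12.75.

12.75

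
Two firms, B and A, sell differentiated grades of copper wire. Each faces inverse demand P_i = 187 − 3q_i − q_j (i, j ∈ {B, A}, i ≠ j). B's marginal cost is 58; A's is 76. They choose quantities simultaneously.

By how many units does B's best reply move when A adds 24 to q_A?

Firm B's profit: π = q_B(187 − 3q_B − q_A) − 58q_B.
∂π/∂q_B = 129 − 6q_B − q_A = 0 ⇒ q_B = 21.5 − (1/6)q_A.
The reaction-function slope is −1/6, so a 24-unit rise in q_A moves q_B by −1/6 × 24 = −4. B's best response falls — the actions are strategic substitutes.

-4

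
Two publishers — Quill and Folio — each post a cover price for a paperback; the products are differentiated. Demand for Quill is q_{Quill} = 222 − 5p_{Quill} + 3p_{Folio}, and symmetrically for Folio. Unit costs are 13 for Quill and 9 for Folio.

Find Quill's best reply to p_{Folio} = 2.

Quill's profit: π = (p_{Quill} − 13)(222 − 5p_{Quill} + 3p_{Folio}).
∂π/∂p_{Quill} = 287 − 10p_{Quill} + 3p_{Folio} = 0 ⇒ p_{Quill} = 28.7 + 0.3p_{Folio}.
At p_{Folio} = 2: p_{Quill} = 28.7 + 0.3·2 = 29.3.

29.3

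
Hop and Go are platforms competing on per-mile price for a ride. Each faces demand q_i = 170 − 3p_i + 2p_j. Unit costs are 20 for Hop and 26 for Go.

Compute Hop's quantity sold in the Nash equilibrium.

Hop's profit: π = (p_{Hop} − 20)(170 − 3p_{Hop} + 2p_{Go}).
∂π/∂p_{Hop} = 230 − 6p_{Hop} + 2p_{Go} = 0 ⇒ p_{Hop} = 115/3 + (1/3)p_{Go}.
Similarly p_{Go} = 124/3 + (1/3)p_{Hop}.
Solving the two reaction functions simultaneously: (1 − (1/3)(1/3))p_{Hop} = 115/3 + (1/3)·(124/3), so (8/9)p_{Hop} = 469/9 and p_{Hop} = 58.625.
Then p_{Go} = 124/3 + (1/3)·58.625 = 60.875.
q_{Hop} = 170 − 3·58.625 + 2·60.875 = 115.875.

115.875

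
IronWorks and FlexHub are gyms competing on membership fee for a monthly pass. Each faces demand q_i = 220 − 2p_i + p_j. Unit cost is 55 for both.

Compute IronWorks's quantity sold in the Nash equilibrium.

110

IronWorks's profit: π = (p_{IronWorks} − 55)(220 − 2p_{IronWorks} + p_{FlexHub}).
∂π/∂p_{IronWorks} = 330 − 4p_{IronWorks} + p_{FlexHub} = 0 ⇒ p_{IronWorks} = 82.5 + 0.25p_{FlexHub}.
The game is symmetric, so in equilibrium p_{FlexHub} = p_{IronWorks}: the reaction function gives 0.75p_{IronWorks} = 82.5, hence p_{IronWorks} = 110.
q_{IronWorks} = 220 − 2·110 + 110 = 110.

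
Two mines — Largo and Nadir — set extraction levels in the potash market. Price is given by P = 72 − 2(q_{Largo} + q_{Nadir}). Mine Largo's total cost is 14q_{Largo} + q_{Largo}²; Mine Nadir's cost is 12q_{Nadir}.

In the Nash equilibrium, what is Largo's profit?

94.08

Mine Largo's profit: π = q_{Largo}(72 − 2(q_{Largo} + q_{Nadir})) − 14q_{Largo} − q_{Largo}².
∂π/∂q_{Largo} = 58 − 6q_{Largo} − 2q_{Nadir} = 0, so q_{Largo} = 29/3 − (1/3)q_{Nadir}.
For Nadir: ∂π/∂q_{Nadir} = 60 − 4q_{Nadir} − 2q_{Largo} = 0 ⇒ q_{Nadir} = 15 − 0.5q_{Largo}.
Plugging q_{Nadir} into Largo's best response: q_{Largo} = 29/3 − (1/3)(15 − 0.5q_{Largo}) ⇒ (5/6)q_{Largo} = 14/3, so q_{Largo} = 5.6.
Then q_{Nadir} = 15 − 0.5·5.6 = 12.2.
Price P = 72 − 2·17.8 = 36.4.
Largo's profit: (36.4 − 14)·5.6 − (5.6)² = 94.08.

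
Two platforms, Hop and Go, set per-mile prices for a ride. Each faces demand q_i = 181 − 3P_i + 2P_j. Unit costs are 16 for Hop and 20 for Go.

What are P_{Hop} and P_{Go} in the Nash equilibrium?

58, 59.5

Hop's profit: π = (P_{Hop} − 16)(181 − 3P_{Hop} + 2P_{Go}).
∂π/∂P_{Hop} = 229 − 6P_{Hop} + 2P_{Go} = 0 ⇒ P_{Hop} = 229/6 + (1/3)P_{Go}.
Similarly P_{Go} = 241/6 + (1/3)P_{Hop}.
Solving the two reaction functions simultaneously: (1 − (1/3)(1/3))P_{Hop} = 229/6 + (1/3)·(241/6), so (8/9)P_{Hop} = 464/9 and P_{Hop} = 58.
Then P_{Go} = 241/6 + (1/3)·58 = 59.5.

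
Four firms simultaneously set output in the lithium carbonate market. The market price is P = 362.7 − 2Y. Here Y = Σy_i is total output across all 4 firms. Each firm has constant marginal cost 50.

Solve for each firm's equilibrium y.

A representative firm's profit is π_i = y_i(362.7 − 2Y) − 50y_i, with Y = y_i + Σ_{j≠i} y_j.
First-order condition: 312.7 − 4y_i − 2Σ_{j≠i} y_j = 0.
With identical firms, set every y_j = y: then 312.7 − 4y − 6y = 0, i.e. y = 312.7/10 = 31.27.

31.27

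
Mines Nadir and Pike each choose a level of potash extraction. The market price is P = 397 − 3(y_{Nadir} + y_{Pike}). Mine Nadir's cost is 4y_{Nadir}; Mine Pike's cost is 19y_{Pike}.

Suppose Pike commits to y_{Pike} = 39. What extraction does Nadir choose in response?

46

Mine Nadir's profit: π = y_{Nadir}(397 − 3(y_{Nadir} + y_{Pike})) − 4y_{Nadir}.
∂π/∂y_{Nadir} = 393 − 6y_{Nadir} − 3y_{Pike} = 0, so y_{Nadir} = 65.5 − 0.5y_{Pike}.
At y_{Pike} = 39: y_{Nadir} = 65.5 − 0.5·39 = 46.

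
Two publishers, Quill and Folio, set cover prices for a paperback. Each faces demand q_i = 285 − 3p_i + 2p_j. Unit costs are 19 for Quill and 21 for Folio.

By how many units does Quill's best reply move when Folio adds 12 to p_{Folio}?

Quill's profit: π = (p_{Quill} − 19)(285 − 3p_{Quill} + 2p_{Folio}).
∂π/∂p_{Quill} = 342 − 6p_{Quill} + 2p_{Folio} = 0 ⇒ p_{Quill} = 57 + (1/3)p_{Folio}.
The reaction-function slope is 1/3, so a 12-unit rise in p_{Folio} moves p_{Quill} by 1/3 × 12 = 4. Quill's best response rises — the actions are strategic complements.

4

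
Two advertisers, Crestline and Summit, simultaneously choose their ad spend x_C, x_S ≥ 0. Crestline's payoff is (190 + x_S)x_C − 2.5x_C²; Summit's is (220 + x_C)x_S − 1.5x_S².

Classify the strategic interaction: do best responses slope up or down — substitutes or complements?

strategic complements

Expanding Crestline's payoff: 190x_C + x_Sx_C − 2.5x_C².
∂π/∂x_C = 190 + x_S − 5x_C = 0, so x_C = 38 + 0.2x_S.
The best-response slope dx_C/dx_S = 0.2 > 0: the reaction function is upward-sloping, so the choices are strategic complements.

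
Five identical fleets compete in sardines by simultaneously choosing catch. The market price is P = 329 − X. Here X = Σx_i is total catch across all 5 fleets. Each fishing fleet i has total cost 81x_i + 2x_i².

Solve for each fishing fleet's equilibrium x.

24.8

A representative fishing fleet's profit is π_i = x_i(329 − X) − 81x_i − 2x_i², with X = x_i + Σ_{j≠i} x_j.
First-order condition: 248 − 6x_i − Σ_{j≠i} x_j = 0.
Imposing symmetry (x_j = x for all j) turns Σ_{j≠i} x_j into 4x, so 248 = 10x and x = 24.8.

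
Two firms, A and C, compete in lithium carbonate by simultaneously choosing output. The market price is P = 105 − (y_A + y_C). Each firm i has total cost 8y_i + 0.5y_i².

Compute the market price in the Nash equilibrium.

56.5

Firm A's profit: π = y_A(105 − (y_A + y_C)) − 8y_A − 0.5y_A².
∂π/∂y_A = 97 − 3y_A − y_C = 0, so y_A = 97/3 − (1/3)y_C.
Setting y_A = y_C in the reaction function: y_A = 97/3 − (1/3)y_A, so y_A = (97/3) / (4/3) = 24.25.
Equilibrium price: P = 105 − 48.5 = 56.5.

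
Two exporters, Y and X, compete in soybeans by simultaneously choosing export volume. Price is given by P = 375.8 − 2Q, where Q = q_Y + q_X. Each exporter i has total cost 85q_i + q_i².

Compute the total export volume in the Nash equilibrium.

72.7

Exporter Y's profit: π = q_Y(375.8 − 2(q_Y + q_X)) − 85q_Y − q_Y².
∂π/∂q_Y = 290.8 − 6q_Y − 2q_X = 0, so q_Y = 727/15 − (1/3)q_X.
The game is symmetric, so in equilibrium q_X = q_Y: the reaction function gives (4/3)q_Y = 727/15, hence q_Y = 36.35.
Total export volume: 36.35 + 36.35 = 72.7.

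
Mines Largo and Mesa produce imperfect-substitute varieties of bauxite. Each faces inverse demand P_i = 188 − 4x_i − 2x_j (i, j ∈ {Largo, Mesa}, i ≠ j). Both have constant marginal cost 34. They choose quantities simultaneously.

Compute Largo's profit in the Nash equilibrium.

948.64

Mine Largo's profit: π = x_{Largo}(188 − 4x_{Largo} − 2x_{Mesa}) − 34x_{Largo}.
∂π/∂x_{Largo} = 154 − 8x_{Largo} − 2x_{Mesa} = 0 ⇒ x_{Largo} = 19.25 − 0.25x_{Mesa}.
Setting x_{Largo} = x_{Mesa} in the reaction function: x_{Largo} = 19.25 − 0.25x_{Largo}, so x_{Largo} = 19.25 / 1.25 = 15.4.
P_{Largo} = 188 − 4·15.4 − 2·15.4 = 95.6.
Profit = (95.6 − 34)·15.4 = 948.64.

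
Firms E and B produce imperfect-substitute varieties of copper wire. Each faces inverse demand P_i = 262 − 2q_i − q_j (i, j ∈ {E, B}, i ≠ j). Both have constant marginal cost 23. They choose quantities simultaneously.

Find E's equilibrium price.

Firm E's profit: π = q_E(262 − 2q_E − q_B) − 23q_E.
∂π/∂q_E = 239 − 4q_E − q_B = 0 ⇒ q_E = 59.75 − 0.25q_B.
By symmetry q_B = q_E; substituting into the reaction function, 1.25q_E = 59.75 and q_E = 47.8.
P_E = 262 − 2·47.8 − 47.8 = 118.6.

118.6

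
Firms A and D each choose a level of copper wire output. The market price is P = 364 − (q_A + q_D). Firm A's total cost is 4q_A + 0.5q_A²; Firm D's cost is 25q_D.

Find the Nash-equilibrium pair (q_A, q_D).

76.2, 131.4

Firm A's profit: π = q_A(364 − (q_A + q_D)) − 4q_A − 0.5q_A².
∂π/∂q_A = 360 − 3q_A − q_D = 0, so q_A = 120 − (1/3)q_D.
For D: ∂π/∂q_D = 339 − 2q_D − q_A = 0 ⇒ q_D = 169.5 − 0.5q_A.
Plugging q_D into A's best response: q_A = 120 − (1/3)(169.5 − 0.5q_A) ⇒ (5/6)q_A = 63.5, so q_A = 76.2.
Then q_D = 169.5 − 0.5·76.2 = 131.4.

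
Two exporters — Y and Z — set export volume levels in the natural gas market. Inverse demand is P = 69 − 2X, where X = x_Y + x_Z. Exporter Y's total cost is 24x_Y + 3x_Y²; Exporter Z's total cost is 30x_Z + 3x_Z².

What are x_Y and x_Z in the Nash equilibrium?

3.875, 3.125

Exporter Y's profit: π = x_Y(69 − 2(x_Y + x_Z)) − 24x_Y − 3x_Y².
∂π/∂x_Y = 45 − 10x_Y − 2x_Z = 0, so x_Y = 4.5 − 0.2x_Z.
By the same steps for Z: x_Z = 3.9 − 0.2x_Y.
Plugging x_Z into Y's best response: x_Y = 4.5 − 0.2(3.9 − 0.2x_Y) ⇒ 0.96x_Y = 3.72, so x_Y = 3.875.
Then x_Z = 3.9 − 0.2·3.875 = 3.125.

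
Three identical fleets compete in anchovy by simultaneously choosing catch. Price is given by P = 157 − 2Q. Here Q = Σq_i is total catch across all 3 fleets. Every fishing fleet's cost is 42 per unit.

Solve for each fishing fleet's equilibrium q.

A representative fishing fleet's profit is π_i = q_i(157 − 2Q) − 42q_i, with Q = q_i + Σ_{j≠i} q_j.
First-order condition: 115 − 4q_i − 2Σ_{j≠i} q_j = 0.
In a symmetric equilibrium every fishing fleet chooses the same q, so Σ_{j≠i} q_j = 2q. The condition becomes 115 − 8q = 0, giving q = 115/8 = 14.375.

14.375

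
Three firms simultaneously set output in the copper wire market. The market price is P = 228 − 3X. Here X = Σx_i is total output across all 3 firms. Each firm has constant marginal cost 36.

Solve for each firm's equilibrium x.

A representative firm's profit is π_i = x_i(228 − 3X) − 36x_i, with X = x_i + Σ_{j≠i} x_j.
First-order condition: 192 − 6x_i − 3Σ_{j≠i} x_j = 0.
With identical firms, set every x_j = x: then 192 − 6x − 6x = 0, i.e. x = 192/12 = 16.

16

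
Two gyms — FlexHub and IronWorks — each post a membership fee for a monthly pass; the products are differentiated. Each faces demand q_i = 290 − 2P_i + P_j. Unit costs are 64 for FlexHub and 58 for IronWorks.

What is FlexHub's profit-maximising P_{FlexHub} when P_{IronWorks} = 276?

FlexHub's profit: π = (P_{FlexHub} − 64)(290 − 2P_{FlexHub} + P_{IronWorks}).
∂π/∂P_{FlexHub} = 418 − 4P_{FlexHub} + P_{IronWorks} = 0 ⇒ P_{FlexHub} = 104.5 + 0.25P_{IronWorks}.
At P_{IronWorks} = 276: P_{FlexHub} = 104.5 + 0.25·276 = 173.5.

173.5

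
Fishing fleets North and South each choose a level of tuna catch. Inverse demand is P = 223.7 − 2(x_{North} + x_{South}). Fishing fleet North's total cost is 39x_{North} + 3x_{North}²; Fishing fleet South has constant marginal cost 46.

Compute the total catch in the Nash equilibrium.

49.75

Fishing fleet North's profit: π = x_{North}(223.7 − 2(x_{North} + x_{South})) − 39x_{North} − 3x_{North}².
∂π/∂x_{North} = 184.7 − 10x_{North} − 2x_{South} = 0, so x_{North} = 18.47 − 0.2x_{South}.
For South: ∂π/∂x_{South} = 177.7 − 4x_{South} − 2x_{North} = 0 ⇒ x_{South} = 44.425 − 0.5x_{North}.
Substituting the second reaction function into the first: x_{North} = 18.47 − 0.2(44.425 − 0.5x_{North}), which gives 0.9x_{North} = 9.585 ⇒ x_{North} = 10.65.
Then x_{South} = 44.425 − 0.5·10.65 = 39.1.
Total catch: 10.65 + 39.1 = 49.75.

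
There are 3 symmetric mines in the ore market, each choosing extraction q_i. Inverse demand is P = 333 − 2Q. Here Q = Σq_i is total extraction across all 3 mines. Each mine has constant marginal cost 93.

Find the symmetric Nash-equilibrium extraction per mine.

30

A representative mine's profit is π_i = q_i(333 − 2Q) − 93q_i, with Q = q_i + Σ_{j≠i} q_j.
First-order condition: 240 − 4q_i − 2Σ_{j≠i} q_j = 0.
Imposing symmetry (q_j = q for all j) turns Σ_{j≠i} q_j into 2q, so 240 = 8q and q = 30.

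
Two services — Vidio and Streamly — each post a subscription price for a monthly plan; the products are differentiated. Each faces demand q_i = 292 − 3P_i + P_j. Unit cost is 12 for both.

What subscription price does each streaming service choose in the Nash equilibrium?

Vidio's profit: π = (P_{Vidio} − 12)(292 − 3P_{Vidio} + P_{Streamly}).
∂π/∂P_{Vidio} = 328 − 6P_{Vidio} + P_{Streamly} = 0 ⇒ P_{Vidio} = 164/3 + (1/6)P_{Streamly}.
The game is symmetric, so in equilibrium P_{Streamly} = P_{Vidio}: the reaction function gives (5/6)P_{Vidio} = 164/3, hence P_{Vidio} = 65.6.

65.6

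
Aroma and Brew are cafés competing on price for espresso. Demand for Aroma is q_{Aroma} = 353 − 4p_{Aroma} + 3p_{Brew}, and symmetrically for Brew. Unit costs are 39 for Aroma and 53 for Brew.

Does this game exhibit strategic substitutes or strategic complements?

strategic complements

Aroma's profit: π = (p_{Aroma} − 39)(353 − 4p_{Aroma} + 3p_{Brew}).
∂π/∂p_{Aroma} = 509 − 8p_{Aroma} + 3p_{Brew} = 0 ⇒ p_{Aroma} = 63.625 + 0.375p_{Brew}.
The best-response slope dp_{Aroma}/dp_{Brew} = 0.375 > 0: the reaction function is upward-sloping, so the choices are strategic complements.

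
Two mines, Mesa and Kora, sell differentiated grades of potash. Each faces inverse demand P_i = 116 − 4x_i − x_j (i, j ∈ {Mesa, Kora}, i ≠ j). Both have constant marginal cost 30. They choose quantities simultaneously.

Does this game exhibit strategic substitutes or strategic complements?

strategic substitutes

Mine Mesa's profit: π = x_{Mesa}(116 − 4x_{Mesa} − x_{Kora}) − 30x_{Mesa}.
∂π/∂x_{Mesa} = 86 − 8x_{Mesa} − x_{Kora} = 0 ⇒ x_{Mesa} = 10.75 − 0.125x_{Kora}.
The best-response slope dx_{Mesa}/dx_{Kora} = −0.125 < 0: the reaction function is downward-sloping, so the choices are strategic substitutes.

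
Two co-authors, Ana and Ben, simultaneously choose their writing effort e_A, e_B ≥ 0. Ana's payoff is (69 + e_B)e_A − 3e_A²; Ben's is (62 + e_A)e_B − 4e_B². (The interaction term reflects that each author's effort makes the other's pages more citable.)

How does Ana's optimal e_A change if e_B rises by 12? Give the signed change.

2

Expanding Ana's payoff: 69e_A + e_Be_A − 3e_A².
∂π/∂e_A = 69 + e_B − 6e_A = 0, so e_A = 11.5 + (1/6)e_B.
The reaction-function slope is 1/6, so a 12-unit rise in e_B moves e_A by 1/6 × 12 = 2. Ana's best response rises — the actions are strategic complements.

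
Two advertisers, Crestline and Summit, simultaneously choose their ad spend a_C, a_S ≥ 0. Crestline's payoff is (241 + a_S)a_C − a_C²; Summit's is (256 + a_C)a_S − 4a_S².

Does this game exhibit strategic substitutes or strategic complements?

strategic complements

Expanding Crestline's payoff: 241a_C + a_Sa_C − a_C².
∂π/∂a_C = 241 + a_S − 2a_C = 0, so a_C = 120.5 + 0.5a_S.
The best-response slope da_C/da_S = 0.5 > 0: the reaction function is upward-sloping, so the choices are strategic complements.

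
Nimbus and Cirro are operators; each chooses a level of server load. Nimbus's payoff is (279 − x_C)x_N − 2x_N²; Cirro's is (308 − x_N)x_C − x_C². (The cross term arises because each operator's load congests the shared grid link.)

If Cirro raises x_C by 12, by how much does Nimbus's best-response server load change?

Expanding Nimbus's payoff: 279x_N − x_Cx_N − 2x_N².
∂π/∂x_N = 279 − x_C − 4x_N = 0, so x_N = 69.75 − 0.25x_C.
The reaction-function slope is −0.25, so a 12-unit rise in x_C moves x_N by −0.25 × 12 = −3. Nimbus's best response falls — the actions are strategic substitutes.

-3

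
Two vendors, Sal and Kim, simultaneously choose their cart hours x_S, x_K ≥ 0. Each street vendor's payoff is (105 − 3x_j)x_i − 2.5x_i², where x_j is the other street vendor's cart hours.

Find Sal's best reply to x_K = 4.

18.6

Sal's payoff is (105 − 3x_K)x_S − 2.5x_S².
∂π/∂x_S = 105 − 3x_K − 5x_S = 0, so x_S = 21 − 0.6x_K.
At x_K = 4: x_S = 21 − 0.6·4 = 18.6.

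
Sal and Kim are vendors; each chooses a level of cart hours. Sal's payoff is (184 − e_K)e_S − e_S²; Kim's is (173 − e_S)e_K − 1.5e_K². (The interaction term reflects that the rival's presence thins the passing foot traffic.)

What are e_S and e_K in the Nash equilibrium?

Expanding Sal's payoff: 184e_S − e_Ke_S − e_S².
∂π/∂e_S = 184 − e_K − 2e_S = 0, so e_S = 92 − 0.5e_K.
Likewise for Kim: e_K = 173/3 − (1/3)e_S.
Plugging e_K into Sal's best response: e_S = 92 − 0.5(173/3 − (1/3)e_S) ⇒ (5/6)e_S = 379/6, so e_S = 75.8.
Then e_K = 173/3 − (1/3)·75.8 = 32.4.

75.8, 32.4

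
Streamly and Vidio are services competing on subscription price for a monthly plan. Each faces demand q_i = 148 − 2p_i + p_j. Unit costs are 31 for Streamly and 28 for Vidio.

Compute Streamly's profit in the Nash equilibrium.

2979.92

Streamly's profit: π = (p_{Streamly} − 31)(148 − 2p_{Streamly} + p_{Vidio}).
∂π/∂p_{Streamly} = 210 − 4p_{Streamly} + p_{Vidio} = 0 ⇒ p_{Streamly} = 52.5 + 0.25p_{Vidio}.
Similarly p_{Vidio} = 51 + 0.25p_{Streamly}.
Solving the two reaction functions simultaneously: (1 − (0.25)(0.25))p_{Streamly} = 52.5 + 0.25·51, so 0.9375p_{Streamly} = 65.25 and p_{Streamly} = 69.6.
Then p_{Vidio} = 51 + 0.25·69.6 = 68.4.
q_{Streamly} = 148 − 2·69.6 + 68.4 = 77.2.
Profit = (69.6 − 31)·77.2 = 2979.92.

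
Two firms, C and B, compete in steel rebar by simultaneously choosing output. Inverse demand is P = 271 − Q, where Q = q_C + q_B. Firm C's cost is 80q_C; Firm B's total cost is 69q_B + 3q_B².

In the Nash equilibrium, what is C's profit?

7814.56

Firm C's profit: π = q_C(271 − (q_C + q_B)) − 80q_C.
∂π/∂q_C = 191 − 2q_C − q_B = 0, so q_C = 95.5 − 0.5q_B.
For B: ∂π/∂q_B = 202 − 8q_B − q_C = 0 ⇒ q_B = 25.25 − 0.125q_C.
Solving the two reaction functions simultaneously: (1 − (−0.5)(−0.125))q_C = 95.5 − 0.5·25.25, so 0.9375q_C = 82.875 and q_C = 88.4.
Then q_B = 25.25 − 0.125·88.4 = 14.2.
Price P = 271 − 102.6 = 168.4.
C's profit: (168.4 − 80)·88.4 = 7814.56.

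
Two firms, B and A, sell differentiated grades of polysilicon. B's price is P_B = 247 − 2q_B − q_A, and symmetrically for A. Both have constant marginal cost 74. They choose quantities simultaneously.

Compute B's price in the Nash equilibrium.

Firm B's profit: π = q_B(247 − 2q_B − q_A) − 74q_B.
∂π/∂q_B = 173 − 4q_B − q_A = 0 ⇒ q_B = 43.25 − 0.25q_A.
The game is symmetric, so in equilibrium q_A = q_B: the reaction function gives 1.25q_B = 43.25, hence q_B = 34.6.
P_B = 247 − 2·34.6 − 34.6 = 143.2.

143.2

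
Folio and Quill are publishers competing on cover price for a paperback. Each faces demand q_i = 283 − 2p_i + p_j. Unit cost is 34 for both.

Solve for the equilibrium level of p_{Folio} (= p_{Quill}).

Folio's profit: π = (p_{Folio} − 34)(283 − 2p_{Folio} + p_{Quill}).
∂π/∂p_{Folio} = 351 − 4p_{Folio} + p_{Quill} = 0 ⇒ p_{Folio} = 87.75 + 0.25p_{Quill}.
The game is symmetric, so in equilibrium p_{Quill} = p_{Folio}: the reaction function gives 0.75p_{Folio} = 87.75, hence p_{Folio} = 117.

117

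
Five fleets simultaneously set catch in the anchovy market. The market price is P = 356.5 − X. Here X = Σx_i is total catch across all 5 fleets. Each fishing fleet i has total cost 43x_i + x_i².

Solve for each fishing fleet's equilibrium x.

39.1875

A representative fishing fleet's profit is π_i = x_i(356.5 − X) − 43x_i − x_i², with X = x_i + Σ_{j≠i} x_j.
First-order condition: 313.5 − 4x_i − Σ_{j≠i} x_j = 0.
With identical fishing fleets, set every x_j = x: then 313.5 − 4x − 4x = 0, i.e. x = 313.5/8 = 39.1875.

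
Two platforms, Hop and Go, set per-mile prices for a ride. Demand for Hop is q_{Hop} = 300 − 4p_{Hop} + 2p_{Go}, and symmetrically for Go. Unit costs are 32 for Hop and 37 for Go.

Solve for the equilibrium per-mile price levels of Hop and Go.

72, 74

Hop's profit: π = (p_{Hop} − 32)(300 − 4p_{Hop} + 2p_{Go}).
∂π/∂p_{Hop} = 428 − 8p_{Hop} + 2p_{Go} = 0 ⇒ p_{Hop} = 53.5 + 0.25p_{Go}.
Similarly p_{Go} = 56 + 0.25p_{Hop}.
Solving the two reaction functions simultaneously: (1 − (0.25)(0.25))p_{Hop} = 53.5 + 0.25·56, so 0.9375p_{Hop} = 67.5 and p_{Hop} = 72.
Then p_{Go} = 56 + 0.25·72 = 74.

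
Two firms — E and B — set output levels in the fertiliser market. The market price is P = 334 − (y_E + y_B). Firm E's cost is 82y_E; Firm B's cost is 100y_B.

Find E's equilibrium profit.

Firm E's profit: π = y_E(334 − (y_E + y_B)) − 82y_E.
∂π/∂y_E = 252 − 2y_E − y_B = 0, so y_E = 126 − 0.5y_B.
By the same steps for B: y_B = 117 − 0.5y_E.
Plugging y_B into E's best response: y_E = 126 − 0.5(117 − 0.5y_E) ⇒ 0.75y_E = 67.5, so y_E = 90.
Then y_B = 117 − 0.5·90 = 72.
Price P = 334 − 162 = 172.
E's profit: (172 − 82)·90 = 8100.

8100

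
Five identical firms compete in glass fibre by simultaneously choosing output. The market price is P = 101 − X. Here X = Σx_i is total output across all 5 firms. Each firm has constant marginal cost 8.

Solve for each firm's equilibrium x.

15.5

A representative firm's profit is π_i = x_i(101 − X) − 8x_i, with X = x_i + Σ_{j≠i} x_j.
First-order condition: 93 − 2x_i − Σ_{j≠i} x_j = 0.
With identical firms, set every x_j = x: then 93 − 2x − 4x = 0, i.e. x = 93/6 = 15.5.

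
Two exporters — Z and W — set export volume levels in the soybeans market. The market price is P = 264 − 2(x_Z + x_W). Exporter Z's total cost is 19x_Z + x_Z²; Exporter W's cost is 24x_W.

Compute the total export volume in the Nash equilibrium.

Exporter Z's profit: π = x_Z(264 − 2(x_Z + x_W)) − 19x_Z − x_Z².
∂π/∂x_Z = 245 − 6x_Z − 2x_W = 0, so x_Z = 245/6 − (1/3)x_W.
For W: ∂π/∂x_W = 240 − 4x_W − 2x_Z = 0 ⇒ x_W = 60 − 0.5x_Z.
Solving the two reaction functions simultaneously: (1 − (−1/3)(−0.5))x_Z = 245/6 − (1/3)·60, so (5/6)x_Z = 125/6 and x_Z = 25.
Then x_W = 60 − 0.5·25 = 47.5.
Total export volume: 25 + 47.5 = 72.5.

72.5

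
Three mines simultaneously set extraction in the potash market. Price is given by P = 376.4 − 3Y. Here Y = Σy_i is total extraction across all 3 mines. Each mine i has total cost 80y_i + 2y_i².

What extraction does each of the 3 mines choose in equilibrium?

A representative mine's profit is π_i = y_i(376.4 − 3Y) − 80y_i − 2y_i², with Y = y_i + Σ_{j≠i} y_j.
First-order condition: 296.4 − 10y_i − 3Σ_{j≠i} y_j = 0.
With identical mines, set every y_j = y: then 296.4 − 10y − 6y = 0, i.e. y = 296.4/16 = 18.525.

18.525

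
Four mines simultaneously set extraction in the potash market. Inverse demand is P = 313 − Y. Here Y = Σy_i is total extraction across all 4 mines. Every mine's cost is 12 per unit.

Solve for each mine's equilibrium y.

60.2

A representative mine's profit is π_i = y_i(313 − Y) − 12y_i, with Y = y_i + Σ_{j≠i} y_j.
First-order condition: 301 − 2y_i − Σ_{j≠i} y_j = 0.
In a symmetric equilibrium every mine chooses the same y, so Σ_{j≠i} y_j = 3y. The condition becomes 301 − 5y = 0, giving y = 301/5 = 60.2.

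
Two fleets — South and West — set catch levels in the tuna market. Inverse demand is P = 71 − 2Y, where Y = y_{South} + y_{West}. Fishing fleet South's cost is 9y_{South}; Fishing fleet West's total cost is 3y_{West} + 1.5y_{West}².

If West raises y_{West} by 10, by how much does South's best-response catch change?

Fishing fleet South's profit: π = y_{South}(71 − 2(y_{South} + y_{West})) − 9y_{South}.
∂π/∂y_{South} = 62 − 4y_{South} − 2y_{West} = 0, so y_{South} = 15.5 − 0.5y_{West}.
The reaction-function slope is −0.5, so a 10-unit rise in y_{West} moves y_{South} by −0.5 × 10 = −5. South's best response falls — the actions are strategic substitutes.

-5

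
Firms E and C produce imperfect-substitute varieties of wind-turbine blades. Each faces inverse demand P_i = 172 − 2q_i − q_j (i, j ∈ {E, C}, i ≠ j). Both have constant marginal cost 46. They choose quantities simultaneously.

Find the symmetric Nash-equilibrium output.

25.2

Firm E's profit: π = q_E(172 − 2q_E − q_C) − 46q_E.
∂π/∂q_E = 126 − 4q_E − q_C = 0 ⇒ q_E = 31.5 − 0.25q_C.
The game is symmetric, so in equilibrium q_C = q_E: the reaction function gives 1.25q_E = 31.5, hence q_E = 25.2.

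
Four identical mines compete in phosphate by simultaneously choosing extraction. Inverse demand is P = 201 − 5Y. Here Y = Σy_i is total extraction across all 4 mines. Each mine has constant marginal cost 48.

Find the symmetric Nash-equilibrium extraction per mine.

6.12

A representative mine's profit is π_i = y_i(201 − 5Y) − 48y_i, with Y = y_i + Σ_{j≠i} y_j.
First-order condition: 153 − 10y_i − 5Σ_{j≠i} y_j = 0.
In a symmetric equilibrium every mine chooses the same y, so Σ_{j≠i} y_j = 3y. The condition becomes 153 − 25y = 0, giving y = 153/25 = 6.12.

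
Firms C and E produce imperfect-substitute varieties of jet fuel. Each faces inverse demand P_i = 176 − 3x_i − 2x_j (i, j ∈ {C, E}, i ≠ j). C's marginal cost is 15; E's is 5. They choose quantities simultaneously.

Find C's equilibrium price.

Firm C's profit: π = x_C(176 − 3x_C − 2x_E) − 15x_C.
∂π/∂x_C = 161 − 6x_C − 2x_E = 0 ⇒ x_C = 161/6 − (1/3)x_E.
Similarly x_E = 28.5 − (1/3)x_C.
Solving the two reaction functions simultaneously: (1 − (−1/3)(−1/3))x_C = 161/6 − (1/3)·28.5, so (8/9)x_C = 52/3 and x_C = 19.5.
Then x_E = 28.5 − (1/3)·19.5 = 22.
P_C = 176 − 3·19.5 − 2·22 = 73.5.

73.5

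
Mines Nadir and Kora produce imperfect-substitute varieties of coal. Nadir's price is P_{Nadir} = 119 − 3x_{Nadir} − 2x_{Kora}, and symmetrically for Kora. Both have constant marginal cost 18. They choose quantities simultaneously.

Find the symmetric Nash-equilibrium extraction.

Mine Nadir's profit: π = x_{Nadir}(119 − 3x_{Nadir} − 2x_{Kora}) − 18x_{Nadir}.
∂π/∂x_{Nadir} = 101 − 6x_{Nadir} − 2x_{Kora} = 0 ⇒ x_{Nadir} = 101/6 − (1/3)x_{Kora}.
By symmetry x_{Kora} = x_{Nadir}; substituting into the reaction function, (4/3)x_{Nadir} = 101/6 and x_{Nadir} = 12.625.

12.625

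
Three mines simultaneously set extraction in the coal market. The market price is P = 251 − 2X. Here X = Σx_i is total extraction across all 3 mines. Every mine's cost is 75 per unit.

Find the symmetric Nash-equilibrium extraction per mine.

A representative mine's profit is π_i = x_i(251 − 2X) − 75x_i, with X = x_i + Σ_{j≠i} x_j.
First-order condition: 176 − 4x_i − 2Σ_{j≠i} x_j = 0.
With identical mines, set every x_j = x: then 176 − 4x − 4x = 0, i.e. x = 176/8 = 22.

22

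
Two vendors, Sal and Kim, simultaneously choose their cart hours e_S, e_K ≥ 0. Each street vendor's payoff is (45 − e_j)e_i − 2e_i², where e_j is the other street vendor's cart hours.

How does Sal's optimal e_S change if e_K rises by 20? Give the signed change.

Sal's payoff is (45 − e_K)e_S − 2e_S².
∂π/∂e_S = 45 − e_K − 4e_S = 0, so e_S = 11.25 − 0.25e_K.
The reaction-function slope is −0.25, so a 20-unit rise in e_K moves e_S by −0.25 × 20 = −5. Sal's best response falls — the actions are strategic substitutes.

-5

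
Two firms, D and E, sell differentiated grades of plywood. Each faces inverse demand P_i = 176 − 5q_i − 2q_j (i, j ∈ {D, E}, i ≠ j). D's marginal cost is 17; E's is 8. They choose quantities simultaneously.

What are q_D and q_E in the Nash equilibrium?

Firm D's profit: π = q_D(176 − 5q_D − 2q_E) − 17q_D.
∂π/∂q_D = 159 − 10q_D − 2q_E = 0 ⇒ q_D = 15.9 − 0.2q_E.
Similarly q_E = 16.8 − 0.2q_D.
Substituting the second reaction function into the first: q_D = 15.9 − 0.2(16.8 − 0.2q_D), which gives 0.96q_D = 12.54 ⇒ q_D = 13.0625.
Then q_E = 16.8 − 0.2·13.0625 = 14.1875.

13.0625, 14.1875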